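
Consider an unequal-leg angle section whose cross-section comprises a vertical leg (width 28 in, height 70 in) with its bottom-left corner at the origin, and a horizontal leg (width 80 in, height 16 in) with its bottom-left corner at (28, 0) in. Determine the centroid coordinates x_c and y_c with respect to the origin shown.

vertical leg: A = 28 × 70 = 1960.00, centroid at (14.00, 35.00).
horizontal leg: A = 80 × 16 = 1280.00, centroid at (68.00, 8.00).
ΣA = 3240.00 in²
ΣAx_c = (1960.00)(14.00) + (1280.00)(68.00) = 114480.00 in³
ΣAy_c = (1960.00)(35.00) + (1280.00)(8.00) = 78840.00 in³
x_c = 114480.00 / 3240.00 = 35.33 in
y_c = 78840.00 / 3240.00 = 24.33 in

x_c = 35.33 in, y_c = 24.33 in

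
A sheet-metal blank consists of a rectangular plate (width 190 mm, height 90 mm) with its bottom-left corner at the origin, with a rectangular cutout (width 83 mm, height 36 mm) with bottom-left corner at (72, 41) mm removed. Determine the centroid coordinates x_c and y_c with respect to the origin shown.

Part | A | x̄ᵢ | ȳᵢ | A·x̄ᵢ | A·ȳᵢ
plate | 17100.00 | 95.00 | 45.00 | 1624500.00 | 769500.00
hole | -2988.00 | 113.50 | 59.00 | -339138.00 | -176292.00
Σ | 14112.00 |  |  | 1285362.00 | 593208.00
x_c = 1285362.00 / 14112.00 = 91.08 mm
y_c = 593208.00 / 14112.00 = 42.04 mm

x_c = 91.08 mm, y_c = 42.04 mm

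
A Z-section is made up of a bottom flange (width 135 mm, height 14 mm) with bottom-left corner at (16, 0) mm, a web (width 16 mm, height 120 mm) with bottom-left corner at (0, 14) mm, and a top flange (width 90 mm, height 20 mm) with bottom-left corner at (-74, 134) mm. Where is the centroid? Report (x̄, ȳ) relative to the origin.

x̄ = 21.56 mm, ȳ = 73.89 mm

bottom flange: A = 135 × 14 = 1890.00, centroid at (83.50, 7.00).
web: A = 16 × 120 = 1920.00, centroid at (8.00, 74.00).
top flange: A = 90 × 20 = 1800.00, centroid at (-29.00, 144.00).
ΣA = 5610.00 mm², ΣAx̄ = 120975.00 mm³, ΣAȳ = 414510.00 mm³.
x̄ = 120975.00/5610.00 = 21.56 mm; ȳ = 414510.00/5610.00 = 73.89 mm.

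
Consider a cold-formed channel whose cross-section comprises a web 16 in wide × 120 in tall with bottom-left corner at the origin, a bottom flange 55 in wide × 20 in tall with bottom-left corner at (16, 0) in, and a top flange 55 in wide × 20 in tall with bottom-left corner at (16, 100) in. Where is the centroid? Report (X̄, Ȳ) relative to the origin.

X̄ = 26.96 in, Ȳ = 60.00 in

web: A = 16 × 120 = 1920.00, centroid at (8.00, 60.00).
bottom flange: A = 55 × 20 = 1100.00, centroid at (43.50, 10.00).
top flange: A = 55 × 20 = 1100.00, centroid at (43.50, 110.00).
ΣA = 4120.00 in²
ΣAX̄ = (1920.00)(8.00) + (1100.00)(43.50) + (1100.00)(43.50) = 111060.00 in³
ΣAȲ = (1920.00)(60.00) + (1100.00)(10.00) + (1100.00)(110.00) = 247200.00 in³
X̄ = 111060.00 / 4120.00 = 26.96 in
Ȳ = 247200.00 / 4120.00 = 60.00 in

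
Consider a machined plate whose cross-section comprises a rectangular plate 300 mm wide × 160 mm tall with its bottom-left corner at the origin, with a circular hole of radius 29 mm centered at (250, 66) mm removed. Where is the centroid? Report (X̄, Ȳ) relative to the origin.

X̄ = 144.18 mm, Ȳ = 80.82 mm

plate: A = 300 × 160 = 48000.00, centroid at (150.00, 80.00).
hole: A = −π·29² = -2642.08, centroid at (250.00, 66.00).
ΣA = 45357.92 mm², ΣAX̄ = 6539480.14 mm³, ΣAȲ = 3665622.76 mm³.
X̄ = 6539480.14/45357.92 = 144.18 mm; Ȳ = 3665622.76/45357.92 = 80.82 mm.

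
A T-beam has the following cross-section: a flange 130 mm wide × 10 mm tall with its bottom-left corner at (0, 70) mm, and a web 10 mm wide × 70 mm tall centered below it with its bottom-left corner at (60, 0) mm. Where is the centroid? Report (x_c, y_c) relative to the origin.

x_c = 65.00 mm, y_c = 61.00 mm

web: A = 10 × 70 = 700.00, centroid at (65.00, 35.00).
flange: A = 130 × 10 = 1300.00, centroid at (65.00, 75.00).
ΣA = 2000.00 mm², ΣAx_c = 130000.00 mm³, ΣAy_c = 122000.00 mm³.
x_c = 130000.00/2000.00 = 65.00 mm; y_c = 122000.00/2000.00 = 61.00 mm.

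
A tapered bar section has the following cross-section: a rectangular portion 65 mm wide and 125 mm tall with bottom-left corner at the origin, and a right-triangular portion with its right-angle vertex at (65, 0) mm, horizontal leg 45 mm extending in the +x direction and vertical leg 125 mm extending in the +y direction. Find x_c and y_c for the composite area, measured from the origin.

Part | A | x̄ᵢ | ȳᵢ | A·x̄ᵢ | A·ȳᵢ
rectangular portion | 8125.00 | 32.50 | 62.50 | 264062.50 | 507812.50
triangular portion | 2812.50 | 80.00 | 41.67 | 225000.00 | 117187.50
Σ | 10937.50 |  |  | 489062.50 | 625000.00
x_c = 489062.50 / 10937.50 = 44.71 mm
y_c = 625000.00 / 10937.50 = 57.14 mm

x_c = 44.71 mm, y_c = 57.14 mm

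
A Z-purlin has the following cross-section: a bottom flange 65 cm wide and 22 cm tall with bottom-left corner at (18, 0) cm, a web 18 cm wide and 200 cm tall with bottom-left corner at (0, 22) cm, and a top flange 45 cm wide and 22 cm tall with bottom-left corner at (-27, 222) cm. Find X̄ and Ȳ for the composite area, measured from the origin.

bottom flange: A = 65 × 22 = 1430.00, centroid at (50.50, 11.00).
web: A = 18 × 200 = 3600.00, centroid at (9.00, 122.00).
top flange: A = 45 × 22 = 990.00, centroid at (-4.50, 233.00).
ΣA = 6020.00 cm², ΣAX̄ = 100160.00 cm³, ΣAȲ = 685600.00 cm³.
X̄ = 100160.00/6020.00 = 16.64 cm; Ȳ = 685600.00/6020.00 = 113.89 cm.

X̄ = 16.64 cm, Ȳ = 113.89 cm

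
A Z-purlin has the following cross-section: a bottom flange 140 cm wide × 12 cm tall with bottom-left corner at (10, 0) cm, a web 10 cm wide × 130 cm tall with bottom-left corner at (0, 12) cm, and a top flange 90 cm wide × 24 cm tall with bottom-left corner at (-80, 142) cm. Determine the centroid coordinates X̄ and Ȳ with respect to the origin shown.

bottom flange: A = 140 × 12 = 1680.00, centroid at (80.00, 6.00).
web: A = 10 × 130 = 1300.00, centroid at (5.00, 77.00).
top flange: A = 90 × 24 = 2160.00, centroid at (-35.00, 154.00).
ΣA = 5140.00 cm²
ΣAX̄ = (1680.00)(80.00) + (1300.00)(5.00) + (2160.00)(-35.00) = 65300.00 cm³
ΣAȲ = (1680.00)(6.00) + (1300.00)(77.00) + (2160.00)(154.00) = 442820.00 cm³
X̄ = 65300.00 / 5140.00 = 12.70 cm
Ȳ = 442820.00 / 5140.00 = 86.15 cm

X̄ = 12.70 cm, Ȳ = 86.15 cm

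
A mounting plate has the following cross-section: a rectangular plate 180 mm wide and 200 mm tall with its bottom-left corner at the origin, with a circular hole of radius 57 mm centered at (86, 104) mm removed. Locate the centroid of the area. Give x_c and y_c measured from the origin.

x_c = 91.58 mm, y_c = 98.42 mm

plate: A = 180 × 200 = 36000.00, centroid at (90.00, 100.00).
hole: A = −π·57² = -10207.03, centroid at (86.00, 104.00).
ΣA = 25792.97 mm², ΣAx_c = 2362195.03 mm³, ΣAy_c = 2538468.41 mm³.
x_c = 2362195.03/25792.97 = 91.58 mm; y_c = 2538468.41/25792.97 = 98.42 mm.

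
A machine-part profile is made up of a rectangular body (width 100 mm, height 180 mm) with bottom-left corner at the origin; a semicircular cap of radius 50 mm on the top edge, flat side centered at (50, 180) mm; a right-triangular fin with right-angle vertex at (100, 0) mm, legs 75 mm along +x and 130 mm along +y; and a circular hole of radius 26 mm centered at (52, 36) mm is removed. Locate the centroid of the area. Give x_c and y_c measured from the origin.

x_c = 64.64 mm, y_c = 103.13 mm

rectangular body: A = 100 × 180 = 18000.00, centroid at (50.00, 90.00).
semicircular top: A = ½π·50² = 3926.99, centroid at (50.00, 201.22).
triangular fin: A = ½·75·130 = 4875.00, centroid at (125.00, 43.33).
hole: A = −π·26² = -2123.72, centroid at (52.00, 36.00).
ΣA = 24678.27 mm²
ΣAx_c = (18000.00)(50.00) + (3926.99)(50.00) + (4875.00)(125.00) + (-2123.72)(52.00) = 1595291.28 mm³
ΣAy_c = (18000.00)(90.00) + (3926.99)(201.22) + (4875.00)(43.33) + (-2123.72)(36.00) = 2544987.88 mm³
x_c = 1595291.28 / 24678.27 = 64.64 mm
y_c = 2544987.88 / 24678.27 = 103.13 mm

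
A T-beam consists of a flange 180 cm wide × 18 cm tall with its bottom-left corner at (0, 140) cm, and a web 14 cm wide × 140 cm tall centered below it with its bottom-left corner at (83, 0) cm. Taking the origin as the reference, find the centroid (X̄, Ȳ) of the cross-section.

web: A = 14 × 140 = 1960.00, centroid at (90.00, 70.00).
flange: A = 180 × 18 = 3240.00, centroid at (90.00, 149.00).
ΣA = 5200.00 cm²
ΣAX̄ = (1960.00)(90.00) + (3240.00)(90.00) = 468000.00 cm³
ΣAȲ = (1960.00)(70.00) + (3240.00)(149.00) = 619960.00 cm³
X̄ = 468000.00 / 5200.00 = 90.00 cm
Ȳ = 619960.00 / 5200.00 = 119.22 cm

X̄ = 90.00 cm, Ȳ = 119.22 cm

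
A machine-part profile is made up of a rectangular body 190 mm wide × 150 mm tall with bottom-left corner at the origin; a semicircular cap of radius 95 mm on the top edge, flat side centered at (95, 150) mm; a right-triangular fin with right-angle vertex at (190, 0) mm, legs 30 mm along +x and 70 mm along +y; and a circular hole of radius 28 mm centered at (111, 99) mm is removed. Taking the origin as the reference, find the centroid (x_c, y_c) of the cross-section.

rectangular body: A = 190 × 150 = 28500.00, centroid at (95.00, 75.00).
semicircular top: A = ½π·95² = 14176.44, centroid at (95.00, 190.32).
triangular fin: A = ½·30·70 = 1050.00, centroid at (200.00, 23.33).
hole: A = −π·28² = -2463.01, centroid at (111.00, 99.00).
ΣA = 41263.43 mm²
ΣAx_c = (28500.00)(95.00) + (14176.44)(95.00) + (1050.00)(200.00) + (-2463.01)(111.00) = 3990867.54 mm³
ΣAy_c = (28500.00)(75.00) + (14176.44)(190.32) + (1050.00)(23.33) + (-2463.01)(99.00) = 4616211.01 mm³
x_c = 3990867.54 / 41263.43 = 96.72 mm
y_c = 4616211.01 / 41263.43 = 111.87 mm

x_c = 96.72 mm, y_c = 111.87 mm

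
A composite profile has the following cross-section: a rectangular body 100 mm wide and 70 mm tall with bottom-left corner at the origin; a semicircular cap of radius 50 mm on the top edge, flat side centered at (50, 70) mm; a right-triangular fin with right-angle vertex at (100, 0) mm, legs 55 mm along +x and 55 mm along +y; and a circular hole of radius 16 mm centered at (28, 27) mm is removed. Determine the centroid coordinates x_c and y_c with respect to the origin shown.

x_c = 60.40 mm, y_c = 52.36 mm

rectangular body: A = 100 × 70 = 7000.00, centroid at (50.00, 35.00).
semicircular top: A = ½π·50² = 3926.99, centroid at (50.00, 91.22).
triangular fin: A = ½·55·55 = 1512.50, centroid at (118.33, 18.33).
hole: A = −π·16² = -804.25, centroid at (28.00, 27.00).
ΣA = 11635.24 mm²
ΣAx_c = (7000.00)(50.00) + (3926.99)(50.00) + (1512.50)(118.33) + (-804.25)(28.00) = 702809.77 mm³
ΣAy_c = (7000.00)(35.00) + (3926.99)(91.22) + (1512.50)(18.33) + (-804.25)(27.00) = 609237.17 mm³
x_c = 702809.77 / 11635.24 = 60.40 mm
y_c = 609237.17 / 11635.24 = 52.36 mm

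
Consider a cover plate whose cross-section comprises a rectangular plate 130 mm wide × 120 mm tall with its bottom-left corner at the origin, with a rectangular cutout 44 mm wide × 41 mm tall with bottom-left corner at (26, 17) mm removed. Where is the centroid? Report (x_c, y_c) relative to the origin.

x_c = 67.22 mm, y_c = 62.94 mm

Part | A | x̄ᵢ | ȳᵢ | A·x̄ᵢ | A·ȳᵢ
plate | 15600.00 | 65.00 | 60.00 | 1014000.00 | 936000.00
hole | -1804.00 | 48.00 | 37.50 | -86592.00 | -67650.00
Σ | 13796.00 |  |  | 927408.00 | 868350.00
x_c = 927408.00 / 13796.00 = 67.22 mm
y_c = 868350.00 / 13796.00 = 62.94 mm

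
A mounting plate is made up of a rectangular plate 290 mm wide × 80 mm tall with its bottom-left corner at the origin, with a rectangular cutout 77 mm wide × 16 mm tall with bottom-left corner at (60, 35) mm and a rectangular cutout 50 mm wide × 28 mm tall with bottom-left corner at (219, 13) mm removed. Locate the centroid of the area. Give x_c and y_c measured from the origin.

x_c = 141.05 mm, y_c = 40.71 mm

Part | A | x̄ᵢ | ȳᵢ | A·x̄ᵢ | A·ȳᵢ
plate | 23200.00 | 145.00 | 40.00 | 3364000.00 | 928000.00
hole 1 | -1232.00 | 98.50 | 43.00 | -121352.00 | -52976.00
hole 2 | -1400.00 | 244.00 | 27.00 | -341600.00 | -37800.00
Σ | 20568.00 |  |  | 2901048.00 | 837224.00
x_c = 2901048.00 / 20568.00 = 141.05 mm
y_c = 837224.00 / 20568.00 = 40.71 mm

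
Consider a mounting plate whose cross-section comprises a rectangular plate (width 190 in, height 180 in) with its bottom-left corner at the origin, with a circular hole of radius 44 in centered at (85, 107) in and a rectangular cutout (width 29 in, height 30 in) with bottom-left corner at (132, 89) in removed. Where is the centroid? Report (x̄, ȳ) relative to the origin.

x̄ = 95.59 in, ȳ = 85.76 in

Part | A | x̄ᵢ | ȳᵢ | A·x̄ᵢ | A·ȳᵢ
plate | 34200.00 | 95.00 | 90.00 | 3249000.00 | 3078000.00
hole 1 | -6082.12 | 85.00 | 107.00 | -516980.49 | -650787.20
hole 2 | -870.00 | 146.50 | 104.00 | -127455.00 | -90480.00
Σ | 27247.88 |  |  | 2604564.51 | 2336732.80
x̄ = 2604564.51 / 27247.88 = 95.59 in
ȳ = 2336732.80 / 27247.88 = 85.76 in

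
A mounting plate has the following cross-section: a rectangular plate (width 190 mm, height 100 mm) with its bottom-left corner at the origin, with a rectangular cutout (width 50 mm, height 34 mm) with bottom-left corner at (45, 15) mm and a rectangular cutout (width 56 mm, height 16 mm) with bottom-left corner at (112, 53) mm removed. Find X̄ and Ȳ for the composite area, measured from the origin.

plate: A = 190 × 100 = 19000.00, centroid at (95.00, 50.00).
hole 1: A = −(50 × 34) = -1700.00, centroid at (70.00, 32.00).
hole 2: A = −(56 × 16) = -896.00, centroid at (140.00, 61.00).
ΣA = 16404.00 mm², ΣAX̄ = 1560560.00 mm³, ΣAȲ = 840944.00 mm³.
X̄ = 1560560.00/16404.00 = 95.13 mm; Ȳ = 840944.00/16404.00 = 51.26 mm.

X̄ = 95.13 mm, Ȳ = 51.26 mm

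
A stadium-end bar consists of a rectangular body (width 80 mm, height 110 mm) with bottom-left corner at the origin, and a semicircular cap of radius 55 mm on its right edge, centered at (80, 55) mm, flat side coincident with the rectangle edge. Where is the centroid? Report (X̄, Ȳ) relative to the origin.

Part | A | x̄ᵢ | ȳᵢ | A·x̄ᵢ | A·ȳᵢ
rectangular body | 8800.00 | 40.00 | 55.00 | 352000.00 | 484000.00
semicircular end | 4751.66 | 103.34 | 55.00 | 491049.38 | 261341.24
Σ | 13551.66 |  |  | 843049.38 | 745341.24
X̄ = 843049.38 / 13551.66 = 62.21 mm
Ȳ = 745341.24 / 13551.66 = 55.00 mm

X̄ = 62.21 mm, Ȳ = 55.00 mm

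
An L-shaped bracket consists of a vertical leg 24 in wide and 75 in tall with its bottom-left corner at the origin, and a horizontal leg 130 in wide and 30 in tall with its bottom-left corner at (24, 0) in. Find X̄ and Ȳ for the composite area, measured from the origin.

vertical leg: A = 24 × 75 = 1800.00, centroid at (12.00, 37.50).
horizontal leg: A = 130 × 30 = 3900.00, centroid at (89.00, 15.00).
ΣA = 5700.00 in²
ΣAX̄ = (1800.00)(12.00) + (3900.00)(89.00) = 368700.00 in³
ΣAȲ = (1800.00)(37.50) + (3900.00)(15.00) = 126000.00 in³
X̄ = 368700.00 / 5700.00 = 64.68 in
Ȳ = 126000.00 / 5700.00 = 22.11 in

X̄ = 64.68 in, Ȳ = 22.11 in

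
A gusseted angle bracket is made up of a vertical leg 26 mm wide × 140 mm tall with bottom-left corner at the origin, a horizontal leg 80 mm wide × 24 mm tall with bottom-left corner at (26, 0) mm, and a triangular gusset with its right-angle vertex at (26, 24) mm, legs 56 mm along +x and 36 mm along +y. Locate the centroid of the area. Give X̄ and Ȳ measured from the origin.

X̄ = 33.35 mm, Ȳ = 47.83 mm

vertical leg: A = 26 × 140 = 3640.00, centroid at (13.00, 70.00).
horizontal leg: A = 80 × 24 = 1920.00, centroid at (66.00, 12.00).
gusset: A = ½·56·36 = 1008.00, centroid at (44.67, 36.00).
ΣA = 6568.00 mm², ΣAX̄ = 219064.00 mm³, ΣAȲ = 314128.00 mm³.
X̄ = 219064.00/6568.00 = 33.35 mm; Ȳ = 314128.00/6568.00 = 47.83 mm.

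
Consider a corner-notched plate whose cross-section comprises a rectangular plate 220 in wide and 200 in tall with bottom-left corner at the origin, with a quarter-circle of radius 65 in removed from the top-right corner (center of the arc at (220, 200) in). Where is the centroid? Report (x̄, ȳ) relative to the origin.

plate: A = 220 × 200 = 44000.00, centroid at (110.00, 100.00).
removed quarter-circle: A = −¼π·65² = -3318.31, centroid at (192.41, 172.41).
ΣA = 40681.69 in², ΣAx̄ = 4201514.07 in³, ΣAȳ = 3827880.22 in³.
x̄ = 4201514.07/40681.69 = 103.28 in; ȳ = 3827880.22/40681.69 = 94.09 in.

x̄ = 103.28 in, ȳ = 94.09 in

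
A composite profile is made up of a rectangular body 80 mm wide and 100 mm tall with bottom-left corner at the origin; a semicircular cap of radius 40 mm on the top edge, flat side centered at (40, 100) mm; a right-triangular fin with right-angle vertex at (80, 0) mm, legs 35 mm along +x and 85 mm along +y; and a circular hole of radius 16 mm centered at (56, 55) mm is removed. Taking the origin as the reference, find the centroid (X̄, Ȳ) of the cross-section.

X̄ = 45.71 mm, Ȳ = 61.80 mm

Part | A | x̄ᵢ | ȳᵢ | A·x̄ᵢ | A·ȳᵢ
rectangular body | 8000.00 | 40.00 | 50.00 | 320000.00 | 400000.00
semicircular top | 2513.27 | 40.00 | 116.98 | 100530.96 | 293994.08
triangular fin | 1487.50 | 91.67 | 28.33 | 136354.17 | 42145.83
hole | -804.25 | 56.00 | 55.00 | -45037.87 | -44233.62
Σ | 11196.53 |  |  | 511847.26 | 691906.29
X̄ = 511847.26 / 11196.53 = 45.71 mm
Ȳ = 691906.29 / 11196.53 = 61.80 mm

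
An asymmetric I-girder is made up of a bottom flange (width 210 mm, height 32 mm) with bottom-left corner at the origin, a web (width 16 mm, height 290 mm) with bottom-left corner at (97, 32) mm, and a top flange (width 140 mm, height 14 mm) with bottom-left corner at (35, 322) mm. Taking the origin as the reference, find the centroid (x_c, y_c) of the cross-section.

x_c = 105.00 mm, y_c = 118.14 mm

bottom flange: A = 210 × 32 = 6720.00, centroid at (105.00, 16.00).
web: A = 16 × 290 = 4640.00, centroid at (105.00, 177.00).
top flange: A = 140 × 14 = 1960.00, centroid at (105.00, 329.00).
ΣA = 13320.00 mm²
ΣAx_c = (6720.00)(105.00) + (4640.00)(105.00) + (1960.00)(105.00) = 1398600.00 mm³
ΣAy_c = (6720.00)(16.00) + (4640.00)(177.00) + (1960.00)(329.00) = 1573640.00 mm³
x_c = 1398600.00 / 13320.00 = 105.00 mm
y_c = 1573640.00 / 13320.00 = 118.14 mm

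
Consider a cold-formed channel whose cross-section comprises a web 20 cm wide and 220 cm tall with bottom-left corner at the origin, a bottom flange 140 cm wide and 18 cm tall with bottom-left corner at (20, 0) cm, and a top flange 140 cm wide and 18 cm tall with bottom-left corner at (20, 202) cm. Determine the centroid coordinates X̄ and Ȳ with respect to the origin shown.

web: A = 20 × 220 = 4400.00, centroid at (10.00, 110.00).
bottom flange: A = 140 × 18 = 2520.00, centroid at (90.00, 9.00).
top flange: A = 140 × 18 = 2520.00, centroid at (90.00, 211.00).
ΣA = 9440.00 cm²
ΣAX̄ = (4400.00)(10.00) + (2520.00)(90.00) + (2520.00)(90.00) = 497600.00 cm³
ΣAȲ = (4400.00)(110.00) + (2520.00)(9.00) + (2520.00)(211.00) = 1038400.00 cm³
X̄ = 497600.00 / 9440.00 = 52.71 cm
Ȳ = 1038400.00 / 9440.00 = 110.00 cm

X̄ = 52.71 cm, Ȳ = 110.00 cm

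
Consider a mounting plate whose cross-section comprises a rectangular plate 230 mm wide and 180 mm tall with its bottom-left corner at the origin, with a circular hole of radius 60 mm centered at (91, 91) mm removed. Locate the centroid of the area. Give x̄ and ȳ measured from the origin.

plate: A = 230 × 180 = 41400.00, centroid at (115.00, 90.00).
hole: A = −π·60² = -11309.73, centroid at (91.00, 91.00).
ΣA = 30090.27 mm², ΣAx̄ = 3731814.25 mm³, ΣAȳ = 2696814.25 mm³.
x̄ = 3731814.25/30090.27 = 124.02 mm; ȳ = 2696814.25/30090.27 = 89.62 mm.

x̄ = 124.02 mm, ȳ = 89.62 mm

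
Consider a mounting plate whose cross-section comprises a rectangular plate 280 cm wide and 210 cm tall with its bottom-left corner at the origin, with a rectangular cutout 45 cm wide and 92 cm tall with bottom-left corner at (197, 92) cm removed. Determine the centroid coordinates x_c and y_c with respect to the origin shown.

x_c = 133.98 cm, y_c = 102.50 cm

plate: A = 280 × 210 = 58800.00, centroid at (140.00, 105.00).
hole: A = −(45 × 92) = -4140.00, centroid at (219.50, 138.00).
ΣA = 54660.00 cm²
ΣAx_c = (58800.00)(140.00) + (-4140.00)(219.50) = 7323270.00 cm³
ΣAy_c = (58800.00)(105.00) + (-4140.00)(138.00) = 5602680.00 cm³
x_c = 7323270.00 / 54660.00 = 133.98 cm
y_c = 5602680.00 / 54660.00 = 102.50 cm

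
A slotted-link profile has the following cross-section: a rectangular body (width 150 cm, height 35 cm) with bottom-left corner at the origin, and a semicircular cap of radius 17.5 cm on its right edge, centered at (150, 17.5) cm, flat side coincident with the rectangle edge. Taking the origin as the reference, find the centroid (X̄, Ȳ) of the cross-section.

X̄ = 81.92 cm, Ȳ = 17.50 cm

Part | A | x̄ᵢ | ȳᵢ | A·x̄ᵢ | A·ȳᵢ
rectangular body | 5250.00 | 75.00 | 17.50 | 393750.00 | 91875.00
semicircular end | 481.06 | 157.43 | 17.50 | 75731.37 | 8418.49
Σ | 5731.06 |  |  | 469481.37 | 100293.49
X̄ = 469481.37 / 5731.06 = 81.92 cm
Ȳ = 100293.49 / 5731.06 = 17.50 cm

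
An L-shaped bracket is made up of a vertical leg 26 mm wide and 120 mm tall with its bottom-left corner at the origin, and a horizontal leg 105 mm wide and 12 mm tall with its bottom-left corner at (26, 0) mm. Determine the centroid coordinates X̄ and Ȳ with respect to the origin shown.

X̄ = 31.84 mm, Ȳ = 44.47 mm

vertical leg: A = 26 × 120 = 3120.00, centroid at (13.00, 60.00).
horizontal leg: A = 105 × 12 = 1260.00, centroid at (78.50, 6.00).
ΣA = 4380.00 mm², ΣAX̄ = 139470.00 mm³, ΣAȲ = 194760.00 mm³.
X̄ = 139470.00/4380.00 = 31.84 mm; Ȳ = 194760.00/4380.00 = 44.47 mm.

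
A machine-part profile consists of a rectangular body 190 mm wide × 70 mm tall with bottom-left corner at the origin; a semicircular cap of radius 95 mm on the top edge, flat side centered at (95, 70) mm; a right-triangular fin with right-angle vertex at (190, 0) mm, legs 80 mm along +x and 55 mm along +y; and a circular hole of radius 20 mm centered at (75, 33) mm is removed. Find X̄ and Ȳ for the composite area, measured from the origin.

X̄ = 105.30 mm, Ȳ = 71.37 mm

Part | A | x̄ᵢ | ȳᵢ | A·x̄ᵢ | A·ȳᵢ
rectangular body | 13300.00 | 95.00 | 35.00 | 1263500.00 | 465500.00
semicircular top | 14176.44 | 95.00 | 110.32 | 1346761.50 | 1563933.91
triangular fin | 2200.00 | 216.67 | 18.33 | 476666.67 | 40333.33
hole | -1256.64 | 75.00 | 33.00 | -94247.78 | -41469.02
Σ | 28419.80 |  |  | 2992680.39 | 2028298.22
X̄ = 2992680.39 / 28419.80 = 105.30 mm
Ȳ = 2028298.22 / 28419.80 = 71.37 mm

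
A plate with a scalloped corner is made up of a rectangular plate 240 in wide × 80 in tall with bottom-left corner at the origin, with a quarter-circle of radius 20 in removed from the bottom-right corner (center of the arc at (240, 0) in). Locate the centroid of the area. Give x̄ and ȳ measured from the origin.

x̄ = 118.15 in, ȳ = 40.52 in

Part | A | x̄ᵢ | ȳᵢ | A·x̄ᵢ | A·ȳᵢ
plate | 19200.00 | 120.00 | 40.00 | 2304000.00 | 768000.00
removed quarter-circle | -314.16 | 231.51 | 8.49 | -72731.56 | -2666.67
Σ | 18885.84 |  |  | 2231268.44 | 765333.33
x̄ = 2231268.44 / 18885.84 = 118.15 in
ȳ = 765333.33 / 18885.84 = 40.52 in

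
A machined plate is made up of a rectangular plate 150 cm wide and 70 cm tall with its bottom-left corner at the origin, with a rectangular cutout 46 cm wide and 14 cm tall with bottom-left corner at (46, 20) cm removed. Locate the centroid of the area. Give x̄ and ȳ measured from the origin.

x̄ = 75.39 cm, ȳ = 35.52 cm

plate: A = 150 × 70 = 10500.00, centroid at (75.00, 35.00).
hole: A = −(46 × 14) = -644.00, centroid at (69.00, 27.00).
ΣA = 9856.00 cm², ΣAx̄ = 743064.00 cm³, ΣAȳ = 350112.00 cm³.
x̄ = 743064.00/9856.00 = 75.39 cm; ȳ = 350112.00/9856.00 = 35.52 cm.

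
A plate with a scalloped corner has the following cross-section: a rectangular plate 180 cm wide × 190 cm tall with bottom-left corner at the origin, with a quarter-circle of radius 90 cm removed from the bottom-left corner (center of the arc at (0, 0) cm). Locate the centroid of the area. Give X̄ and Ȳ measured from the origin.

X̄ = 101.84 cm, Ȳ = 107.98 cm

plate: A = 180 × 190 = 34200.00, centroid at (90.00, 95.00).
removed quarter-circle: A = −¼π·90² = -6361.73, centroid at (38.20, 38.20).
ΣA = 27838.27 cm²
ΣAX̄ = (34200.00)(90.00) + (-6361.73)(38.20) = 2835000.00 cm³
ΣAȲ = (34200.00)(95.00) + (-6361.73)(38.20) = 3006000.00 cm³
X̄ = 2835000.00 / 27838.27 = 101.84 cm
Ȳ = 3006000.00 / 27838.27 = 107.98 cm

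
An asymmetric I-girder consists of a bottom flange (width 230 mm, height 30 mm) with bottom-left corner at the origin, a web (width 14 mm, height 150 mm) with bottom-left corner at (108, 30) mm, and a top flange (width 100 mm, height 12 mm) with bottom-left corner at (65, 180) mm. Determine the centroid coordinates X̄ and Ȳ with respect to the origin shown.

Part | A | x̄ᵢ | ȳᵢ | A·x̄ᵢ | A·ȳᵢ
bottom flange | 6900.00 | 115.00 | 15.00 | 793500.00 | 103500.00
web | 2100.00 | 115.00 | 105.00 | 241500.00 | 220500.00
top flange | 1200.00 | 115.00 | 186.00 | 138000.00 | 223200.00
Σ | 10200.00 |  |  | 1173000.00 | 547200.00
X̄ = 1173000.00 / 10200.00 = 115.00 mm
Ȳ = 547200.00 / 10200.00 = 53.65 mm

X̄ = 115.00 mm, Ȳ = 53.65 mm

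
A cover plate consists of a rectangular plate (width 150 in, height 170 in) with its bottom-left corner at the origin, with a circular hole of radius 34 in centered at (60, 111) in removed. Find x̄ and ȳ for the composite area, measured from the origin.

x̄ = 77.49 in, ȳ = 80.68 in

Part | A | x̄ᵢ | ȳᵢ | A·x̄ᵢ | A·ȳᵢ
plate | 25500.00 | 75.00 | 85.00 | 1912500.00 | 2167500.00
hole | -3631.68 | 60.00 | 111.00 | -217900.87 | -403116.60
Σ | 21868.32 |  |  | 1694599.13 | 1764383.40
x̄ = 1694599.13 / 21868.32 = 77.49 in
ȳ = 1764383.40 / 21868.32 = 80.68 in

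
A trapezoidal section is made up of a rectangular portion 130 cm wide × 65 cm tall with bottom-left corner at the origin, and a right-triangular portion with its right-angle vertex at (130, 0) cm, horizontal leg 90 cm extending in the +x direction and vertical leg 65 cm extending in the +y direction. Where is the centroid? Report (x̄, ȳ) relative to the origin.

x̄ = 89.43 cm, ȳ = 29.71 cm

rectangular portion: A = 130 × 65 = 8450.00, centroid at (65.00, 32.50).
triangular portion: A = ½·90·65 = 2925.00, centroid at (160.00, 21.67).
ΣA = 11375.00 cm², ΣAx̄ = 1017250.00 cm³, ΣAȳ = 338000.00 cm³.
x̄ = 1017250.00/11375.00 = 89.43 cm; ȳ = 338000.00/11375.00 = 29.71 cm.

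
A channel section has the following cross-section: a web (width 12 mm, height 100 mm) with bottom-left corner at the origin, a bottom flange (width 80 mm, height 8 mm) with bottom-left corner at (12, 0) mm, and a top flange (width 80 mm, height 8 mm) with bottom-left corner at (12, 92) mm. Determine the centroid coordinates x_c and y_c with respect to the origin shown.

x_c = 29.74 mm, y_c = 50.00 mm

web: A = 12 × 100 = 1200.00, centroid at (6.00, 50.00).
bottom flange: A = 80 × 8 = 640.00, centroid at (52.00, 4.00).
top flange: A = 80 × 8 = 640.00, centroid at (52.00, 96.00).
ΣA = 2480.00 mm²
ΣAx_c = (1200.00)(6.00) + (640.00)(52.00) + (640.00)(52.00) = 73760.00 mm³
ΣAy_c = (1200.00)(50.00) + (640.00)(4.00) + (640.00)(96.00) = 124000.00 mm³
x_c = 73760.00 / 2480.00 = 29.74 mm
y_c = 124000.00 / 2480.00 = 50.00 mm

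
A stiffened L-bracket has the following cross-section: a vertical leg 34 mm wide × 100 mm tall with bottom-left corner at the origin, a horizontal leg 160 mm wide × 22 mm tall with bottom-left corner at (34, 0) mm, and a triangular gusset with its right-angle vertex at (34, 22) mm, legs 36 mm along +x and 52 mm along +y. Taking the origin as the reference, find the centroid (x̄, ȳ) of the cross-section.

x̄ = 63.92 mm, ȳ = 31.25 mm

Part | A | x̄ᵢ | ȳᵢ | A·x̄ᵢ | A·ȳᵢ
vertical leg | 3400.00 | 17.00 | 50.00 | 57800.00 | 170000.00
horizontal leg | 3520.00 | 114.00 | 11.00 | 401280.00 | 38720.00
gusset | 936.00 | 46.00 | 39.33 | 43056.00 | 36816.00
Σ | 7856.00 |  |  | 502136.00 | 245536.00
x̄ = 502136.00 / 7856.00 = 63.92 mm
ȳ = 245536.00 / 7856.00 = 31.25 mm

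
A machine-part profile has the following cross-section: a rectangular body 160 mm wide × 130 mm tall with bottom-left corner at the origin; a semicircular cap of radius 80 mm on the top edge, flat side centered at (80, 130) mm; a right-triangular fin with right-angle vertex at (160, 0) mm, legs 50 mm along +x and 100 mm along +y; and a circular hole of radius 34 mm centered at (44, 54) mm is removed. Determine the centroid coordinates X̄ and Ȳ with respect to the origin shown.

rectangular body: A = 160 × 130 = 20800.00, centroid at (80.00, 65.00).
semicircular top: A = ½π·80² = 10053.10, centroid at (80.00, 163.95).
triangular fin: A = ½·50·100 = 2500.00, centroid at (176.67, 33.33).
hole: A = −π·34² = -3631.68, centroid at (44.00, 54.00).
ΣA = 29721.42 mm²
ΣAX̄ = (20800.00)(80.00) + (10053.10)(80.00) + (2500.00)(176.67) + (-3631.68)(44.00) = 2750120.42 mm³
ΣAȲ = (20800.00)(65.00) + (10053.10)(163.95) + (2500.00)(33.33) + (-3631.68)(54.00) = 2887458.43 mm³
X̄ = 2750120.42 / 29721.42 = 92.53 mm
Ȳ = 2887458.43 / 29721.42 = 97.15 mm

X̄ = 92.53 mm, Ȳ = 97.15 mm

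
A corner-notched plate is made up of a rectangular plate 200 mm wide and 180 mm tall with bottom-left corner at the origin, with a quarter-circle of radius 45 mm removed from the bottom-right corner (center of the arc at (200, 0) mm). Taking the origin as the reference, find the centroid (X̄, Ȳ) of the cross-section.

X̄ = 96.26 mm, Ȳ = 93.28 mm

plate: A = 200 × 180 = 36000.00, centroid at (100.00, 90.00).
removed quarter-circle: A = −¼π·45² = -1590.43, centroid at (180.90, 19.10).
ΣA = 34409.57 mm², ΣAX̄ = 3312288.74 mm³, ΣAȲ = 3209625.00 mm³.
X̄ = 3312288.74/34409.57 = 96.26 mm; Ȳ = 3209625.00/34409.57 = 93.28 mm.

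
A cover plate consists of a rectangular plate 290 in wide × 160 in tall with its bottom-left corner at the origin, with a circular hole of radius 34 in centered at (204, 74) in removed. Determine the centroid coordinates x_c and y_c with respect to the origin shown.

x_c = 139.99 in, y_c = 80.51 in

plate: A = 290 × 160 = 46400.00, centroid at (145.00, 80.00).
hole: A = −π·34² = -3631.68, centroid at (204.00, 74.00).
ΣA = 42768.32 in²
ΣAx_c = (46400.00)(145.00) + (-3631.68)(204.00) = 5987137.05 in³
ΣAy_c = (46400.00)(80.00) + (-3631.68)(74.00) = 3443255.60 in³
x_c = 5987137.05 / 42768.32 = 139.99 in
y_c = 3443255.60 / 42768.32 = 80.51 in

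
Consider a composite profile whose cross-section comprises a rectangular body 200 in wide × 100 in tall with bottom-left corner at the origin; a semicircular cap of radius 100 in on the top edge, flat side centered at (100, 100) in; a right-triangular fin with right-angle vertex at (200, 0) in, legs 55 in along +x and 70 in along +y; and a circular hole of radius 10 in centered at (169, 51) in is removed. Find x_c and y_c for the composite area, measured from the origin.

Part | A | x̄ᵢ | ȳᵢ | A·x̄ᵢ | A·ȳᵢ
rectangular body | 20000.00 | 100.00 | 50.00 | 2000000.00 | 1000000.00
semicircular top | 15707.96 | 100.00 | 142.44 | 1570796.33 | 2237462.99
triangular fin | 1925.00 | 218.33 | 23.33 | 420291.67 | 44916.67
hole | -314.16 | 169.00 | 51.00 | -53092.92 | -16022.12
Σ | 37318.80 |  |  | 3937995.08 | 3266357.54
x_c = 3937995.08 / 37318.80 = 105.52 in
y_c = 3266357.54 / 37318.80 = 87.53 in

x_c = 105.52 in, y_c = 87.53 in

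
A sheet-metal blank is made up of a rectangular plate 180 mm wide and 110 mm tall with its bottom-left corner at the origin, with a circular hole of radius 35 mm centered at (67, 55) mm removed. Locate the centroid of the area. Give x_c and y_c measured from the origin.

x_c = 95.55 mm, y_c = 55.00 mm

plate: A = 180 × 110 = 19800.00, centroid at (90.00, 55.00).
hole: A = −π·35² = -3848.45, centroid at (67.00, 55.00).
ΣA = 15951.55 mm², ΣAx_c = 1524153.78 mm³, ΣAy_c = 877335.19 mm³.
x_c = 1524153.78/15951.55 = 95.55 mm; y_c = 877335.19/15951.55 = 55.00 mm.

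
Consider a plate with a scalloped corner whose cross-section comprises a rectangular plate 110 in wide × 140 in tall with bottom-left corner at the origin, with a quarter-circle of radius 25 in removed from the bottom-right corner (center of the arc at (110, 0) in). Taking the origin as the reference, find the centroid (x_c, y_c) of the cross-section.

plate: A = 110 × 140 = 15400.00, centroid at (55.00, 70.00).
removed quarter-circle: A = −¼π·25² = -490.87, centroid at (99.39, 10.61).
ΣA = 14909.13 in²
ΣAx_c = (15400.00)(55.00) + (-490.87)(99.39) = 798212.21 in³
ΣAy_c = (15400.00)(70.00) + (-490.87)(10.61) = 1072791.67 in³
x_c = 798212.21 / 14909.13 = 53.54 in
y_c = 1072791.67 / 14909.13 = 71.96 in

x_c = 53.54 in, y_c = 71.96 in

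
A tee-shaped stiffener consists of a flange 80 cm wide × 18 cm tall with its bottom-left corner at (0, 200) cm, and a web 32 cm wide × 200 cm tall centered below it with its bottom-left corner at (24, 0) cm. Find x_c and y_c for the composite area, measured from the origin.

web: A = 32 × 200 = 6400.00, centroid at (40.00, 100.00).
flange: A = 80 × 18 = 1440.00, centroid at (40.00, 209.00).
ΣA = 7840.00 cm², ΣAx_c = 313600.00 cm³, ΣAy_c = 940960.00 cm³.
x_c = 313600.00/7840.00 = 40.00 cm; y_c = 940960.00/7840.00 = 120.02 cm.

x_c = 40.00 cm, y_c = 120.02 cm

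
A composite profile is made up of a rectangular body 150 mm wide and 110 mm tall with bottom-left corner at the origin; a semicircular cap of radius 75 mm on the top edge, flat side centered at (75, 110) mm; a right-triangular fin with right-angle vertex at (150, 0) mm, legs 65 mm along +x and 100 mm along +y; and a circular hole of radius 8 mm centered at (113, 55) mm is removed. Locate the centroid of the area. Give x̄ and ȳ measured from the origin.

x̄ = 85.80 mm, ȳ = 79.55 mm

rectangular body: A = 150 × 110 = 16500.00, centroid at (75.00, 55.00).
semicircular top: A = ½π·75² = 8835.73, centroid at (75.00, 141.83).
triangular fin: A = ½·65·100 = 3250.00, centroid at (171.67, 33.33).
hole: A = −π·8² = -201.06, centroid at (113.00, 55.00).
ΣA = 28384.67 mm²
ΣAx̄ = (16500.00)(75.00) + (8835.73)(75.00) + (3250.00)(171.67) + (-201.06)(113.00) = 2435376.37 mm³
ΣAȳ = (16500.00)(55.00) + (8835.73)(141.83) + (3250.00)(33.33) + (-201.06)(55.00) = 2257955.15 mm³
x̄ = 2435376.37 / 28384.67 = 85.80 mm
ȳ = 2257955.15 / 28384.67 = 79.55 mm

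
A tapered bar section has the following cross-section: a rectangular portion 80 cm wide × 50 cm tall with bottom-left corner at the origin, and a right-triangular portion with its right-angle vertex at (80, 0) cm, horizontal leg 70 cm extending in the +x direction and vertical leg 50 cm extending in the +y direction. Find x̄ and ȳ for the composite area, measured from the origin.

rectangular portion: A = 80 × 50 = 4000.00, centroid at (40.00, 25.00).
triangular portion: A = ½·70·50 = 1750.00, centroid at (103.33, 16.67).
ΣA = 5750.00 cm², ΣAx̄ = 340833.33 cm³, ΣAȳ = 129166.67 cm³.
x̄ = 340833.33/5750.00 = 59.28 cm; ȳ = 129166.67/5750.00 = 22.46 cm.

x̄ = 59.28 cm, ȳ = 22.46 cm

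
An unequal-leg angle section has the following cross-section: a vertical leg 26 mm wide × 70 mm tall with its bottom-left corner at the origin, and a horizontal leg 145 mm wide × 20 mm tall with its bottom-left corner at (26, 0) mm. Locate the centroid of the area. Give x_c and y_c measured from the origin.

Part | A | x̄ᵢ | ȳᵢ | A·x̄ᵢ | A·ȳᵢ
vertical leg | 1820.00 | 13.00 | 35.00 | 23660.00 | 63700.00
horizontal leg | 2900.00 | 98.50 | 10.00 | 285650.00 | 29000.00
Σ | 4720.00 |  |  | 309310.00 | 92700.00
x_c = 309310.00 / 4720.00 = 65.53 mm
y_c = 92700.00 / 4720.00 = 19.64 mm

x_c = 65.53 mm, y_c = 19.64 mm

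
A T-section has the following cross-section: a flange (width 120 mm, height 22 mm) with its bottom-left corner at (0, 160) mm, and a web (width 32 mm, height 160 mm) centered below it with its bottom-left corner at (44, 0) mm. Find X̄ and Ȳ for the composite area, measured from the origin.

Part | A | x̄ᵢ | ȳᵢ | A·x̄ᵢ | A·ȳᵢ
web | 5120.00 | 60.00 | 80.00 | 307200.00 | 409600.00
flange | 2640.00 | 60.00 | 171.00 | 158400.00 | 451440.00
Σ | 7760.00 |  |  | 465600.00 | 861040.00
X̄ = 465600.00 / 7760.00 = 60.00 mm
Ȳ = 861040.00 / 7760.00 = 110.96 mm

X̄ = 60.00 mm, Ȳ = 110.96 mm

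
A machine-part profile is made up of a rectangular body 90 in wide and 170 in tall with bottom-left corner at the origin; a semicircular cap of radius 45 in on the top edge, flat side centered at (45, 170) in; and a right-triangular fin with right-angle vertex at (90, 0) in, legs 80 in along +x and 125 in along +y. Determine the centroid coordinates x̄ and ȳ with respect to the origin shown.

rectangular body: A = 90 × 170 = 15300.00, centroid at (45.00, 85.00).
semicircular top: A = ½π·45² = 3180.86, centroid at (45.00, 189.10).
triangular fin: A = ½·80·125 = 5000.00, centroid at (116.67, 41.67).
ΣA = 23480.86 in²
ΣAx̄ = (15300.00)(45.00) + (3180.86)(45.00) + (5000.00)(116.67) = 1414972.15 in³
ΣAȳ = (15300.00)(85.00) + (3180.86)(189.10) + (5000.00)(41.67) = 2110329.97 in³
x̄ = 1414972.15 / 23480.86 = 60.26 in
ȳ = 2110329.97 / 23480.86 = 89.87 in

x̄ = 60.26 in, ȳ = 89.87 in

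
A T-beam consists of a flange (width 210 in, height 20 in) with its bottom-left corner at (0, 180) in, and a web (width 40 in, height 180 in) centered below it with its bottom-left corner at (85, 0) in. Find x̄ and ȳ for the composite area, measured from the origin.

web: A = 40 × 180 = 7200.00, centroid at (105.00, 90.00).
flange: A = 210 × 20 = 4200.00, centroid at (105.00, 190.00).
ΣA = 11400.00 in²
ΣAx̄ = (7200.00)(105.00) + (4200.00)(105.00) = 1197000.00 in³
ΣAȳ = (7200.00)(90.00) + (4200.00)(190.00) = 1446000.00 in³
x̄ = 1197000.00 / 11400.00 = 105.00 in
ȳ = 1446000.00 / 11400.00 = 126.84 in

x̄ = 105.00 in, ȳ = 126.84 in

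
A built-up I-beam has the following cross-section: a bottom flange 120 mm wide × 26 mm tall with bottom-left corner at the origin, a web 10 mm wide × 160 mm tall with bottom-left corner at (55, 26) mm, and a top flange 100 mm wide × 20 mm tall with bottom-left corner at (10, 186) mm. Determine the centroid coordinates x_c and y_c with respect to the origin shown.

Part | A | x̄ᵢ | ȳᵢ | A·x̄ᵢ | A·ȳᵢ
bottom flange | 3120.00 | 60.00 | 13.00 | 187200.00 | 40560.00
web | 1600.00 | 60.00 | 106.00 | 96000.00 | 169600.00
top flange | 2000.00 | 60.00 | 196.00 | 120000.00 | 392000.00
Σ | 6720.00 |  |  | 403200.00 | 602160.00
x_c = 403200.00 / 6720.00 = 60.00 mm
y_c = 602160.00 / 6720.00 = 89.61 mm

x_c = 60.00 mm, y_c = 89.61 mm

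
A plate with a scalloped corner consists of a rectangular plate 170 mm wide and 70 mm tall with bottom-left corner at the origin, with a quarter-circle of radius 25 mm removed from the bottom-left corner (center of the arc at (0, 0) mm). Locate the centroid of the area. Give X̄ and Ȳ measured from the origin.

plate: A = 170 × 70 = 11900.00, centroid at (85.00, 35.00).
removed quarter-circle: A = −¼π·25² = -490.87, centroid at (10.61, 10.61).
ΣA = 11409.13 mm²
ΣAX̄ = (11900.00)(85.00) + (-490.87)(10.61) = 1006291.67 mm³
ΣAȲ = (11900.00)(35.00) + (-490.87)(10.61) = 411291.67 mm³
X̄ = 1006291.67 / 11409.13 = 88.20 mm
Ȳ = 411291.67 / 11409.13 = 36.05 mm

X̄ = 88.20 mm, Ȳ = 36.05 mm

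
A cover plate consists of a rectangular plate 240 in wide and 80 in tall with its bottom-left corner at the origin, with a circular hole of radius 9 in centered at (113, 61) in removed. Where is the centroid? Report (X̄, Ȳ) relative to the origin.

Part | A | x̄ᵢ | ȳᵢ | A·x̄ᵢ | A·ȳᵢ
plate | 19200.00 | 120.00 | 40.00 | 2304000.00 | 768000.00
hole | -254.47 | 113.00 | 61.00 | -28755.00 | -15522.61
Σ | 18945.53 |  |  | 2275245.00 | 752477.39
X̄ = 2275245.00 / 18945.53 = 120.09 in
Ȳ = 752477.39 / 18945.53 = 39.72 in

X̄ = 120.09 in, Ȳ = 39.72 in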